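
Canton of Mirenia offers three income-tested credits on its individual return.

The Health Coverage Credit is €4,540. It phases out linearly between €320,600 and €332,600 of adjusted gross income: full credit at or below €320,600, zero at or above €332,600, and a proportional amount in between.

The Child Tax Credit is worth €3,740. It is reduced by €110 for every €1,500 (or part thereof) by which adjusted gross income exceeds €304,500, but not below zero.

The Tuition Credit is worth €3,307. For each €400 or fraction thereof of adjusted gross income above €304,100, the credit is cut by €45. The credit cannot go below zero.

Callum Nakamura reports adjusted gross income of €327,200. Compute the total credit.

Health Coverage Credit: €327,200 is €6,600 into a €12,000 phase-out range, leaving 5,400/12,000 of the credit: €4,540 × 5,400/12,000 = €2,043.
Child Tax Credit: income exceeds €304,500 by €22,700, which is 16 full-or-partial €1,500 increments; reduction = 16 × €110 = €1,760, leaving €1,980.
Tuition Credit: income exceeds €304,100 by €23,100, which is 58 full-or-partial €400 increments; reduction = 58 × €45 = €2,610, leaving €697.
Total: €2,043 + €1,980 + €697 = €4,720.

€4,720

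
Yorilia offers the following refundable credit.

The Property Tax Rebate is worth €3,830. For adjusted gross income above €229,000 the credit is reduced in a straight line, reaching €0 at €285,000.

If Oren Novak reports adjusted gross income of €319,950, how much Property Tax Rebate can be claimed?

Property Tax Rebate: €319,950 is at or above €285,000, so the credit is €0.

€0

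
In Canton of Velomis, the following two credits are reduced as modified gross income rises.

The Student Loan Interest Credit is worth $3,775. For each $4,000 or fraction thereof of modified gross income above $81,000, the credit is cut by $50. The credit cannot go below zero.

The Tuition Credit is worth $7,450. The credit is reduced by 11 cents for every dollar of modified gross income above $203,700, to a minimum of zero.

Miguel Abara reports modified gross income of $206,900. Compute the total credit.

Student Loan Interest Credit: income exceeds $81,000 by $125,900, which is 32 full-or-partial $4,000 increments; reduction = 32 × $50 = $1,600, leaving $2,175.
Tuition Credit: 11% of the $3,200 excess over $203,700 is $352; credit = $7,450 − $352 = $7,098.
Total: $2,175 + $7,098 = $9,273.

$9,273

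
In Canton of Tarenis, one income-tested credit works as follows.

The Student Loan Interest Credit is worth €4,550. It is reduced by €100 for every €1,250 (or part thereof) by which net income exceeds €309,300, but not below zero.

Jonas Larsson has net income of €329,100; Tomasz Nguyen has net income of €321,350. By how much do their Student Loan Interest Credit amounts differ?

€600

Jonas (€329,100): Student Loan Interest Credit: income exceeds €309,300 by €19,800, which is 16 full-or-partial €1,250 increments; reduction = 16 × €100 = €1,600, leaving €2,950.
Tomasz (€321,350): Student Loan Interest Credit: income exceeds €309,300 by €12,050, which is 10 full-or-partial €1,250 increments; reduction = 10 × €100 = €1,000, leaving €3,550.
Difference: |€2,950 − €3,550| = €600.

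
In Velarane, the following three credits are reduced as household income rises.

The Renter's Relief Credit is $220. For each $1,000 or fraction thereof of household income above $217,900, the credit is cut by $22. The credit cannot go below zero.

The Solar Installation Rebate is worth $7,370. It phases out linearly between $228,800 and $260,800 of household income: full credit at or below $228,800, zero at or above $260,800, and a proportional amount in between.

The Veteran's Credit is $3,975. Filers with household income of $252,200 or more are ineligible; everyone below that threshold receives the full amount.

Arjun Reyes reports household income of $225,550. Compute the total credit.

$11,389

Renter's Relief Credit: income exceeds $217,900 by $7,650, which is 8 full-or-partial $1,000 increments; reduction = 8 × $22 = $176, leaving $44.
Solar Installation Rebate: $225,550 is at or below the $228,800 threshold, so the full $7,370 applies.
Veteran's Credit: $225,550 is below the $252,200 cutoff, so the full $3,975 applies.
Total: $44 + $7,370 + $3,975 = $11,389.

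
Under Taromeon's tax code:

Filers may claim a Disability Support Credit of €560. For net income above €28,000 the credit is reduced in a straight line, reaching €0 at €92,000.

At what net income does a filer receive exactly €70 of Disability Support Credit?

€70 is 70/560 of the full €560, so 490/560 of the €64,000 range has been used: income = €28,000 + €64,000 × 490/560 = €84,000.

€84,000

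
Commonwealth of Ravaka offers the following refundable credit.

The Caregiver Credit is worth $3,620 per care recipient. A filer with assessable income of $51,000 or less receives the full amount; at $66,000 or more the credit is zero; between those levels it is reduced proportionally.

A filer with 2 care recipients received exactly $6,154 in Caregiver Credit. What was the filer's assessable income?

Full credit = 2 × $3,620 = $7,240.
$6,154 is 6,154/7,240 of the full $7,240, so 1,086/7,240 of the $15,000 range has been used: income = $51,000 + $15,000 × 1,086/7,240 = $53,250.

$53,250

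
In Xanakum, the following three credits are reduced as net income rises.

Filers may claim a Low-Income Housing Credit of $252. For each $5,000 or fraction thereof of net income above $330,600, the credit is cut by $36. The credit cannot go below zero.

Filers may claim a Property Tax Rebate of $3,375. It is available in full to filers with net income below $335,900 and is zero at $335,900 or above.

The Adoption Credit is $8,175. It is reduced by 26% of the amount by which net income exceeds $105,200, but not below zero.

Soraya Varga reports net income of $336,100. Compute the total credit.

$180

Low-Income Housing Credit: income exceeds $330,600 by $5,500, which is 2 full-or-partial $5,000 increments; reduction = 2 × $36 = $72, leaving $180.
Property Tax Rebate: $336,100 meets or exceeds the $335,900 cutoff, so the credit is $0.
Adoption Credit: 26% of the $230,900 excess over $105,200 is $60,034 ≥ base, so the credit is $0.
Total: $180 + $0 + $0 = $180.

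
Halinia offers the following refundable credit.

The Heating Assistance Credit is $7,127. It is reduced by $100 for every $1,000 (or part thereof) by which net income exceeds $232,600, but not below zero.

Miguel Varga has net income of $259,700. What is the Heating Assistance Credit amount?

Heating Assistance Credit: income exceeds $232,600 by $27,100, which is 28 full-or-partial $1,000 increments; reduction = 28 × $100 = $2,800, leaving $4,327.

$4,327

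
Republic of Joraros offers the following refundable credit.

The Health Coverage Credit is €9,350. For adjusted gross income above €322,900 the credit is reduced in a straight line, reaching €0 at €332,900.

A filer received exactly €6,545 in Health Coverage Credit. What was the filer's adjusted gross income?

€325,900

€6,545 is 6,545/9,350 of the full €9,350, so 2,805/9,350 of the €10,000 range has been used: income = €322,900 + €10,000 × 2,805/9,350 = €325,900.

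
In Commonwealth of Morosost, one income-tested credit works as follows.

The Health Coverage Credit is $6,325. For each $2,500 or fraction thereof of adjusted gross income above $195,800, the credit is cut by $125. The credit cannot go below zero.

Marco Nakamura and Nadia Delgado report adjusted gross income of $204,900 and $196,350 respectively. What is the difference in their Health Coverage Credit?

Marco ($204,900): Health Coverage Credit: income exceeds $195,800 by $9,100, which is 4 full-or-partial $2,500 increments; reduction = 4 × $125 = $500, leaving $5,825.
Nadia ($196,350): Health Coverage Credit: income exceeds $195,800 by $550, which is 1 full-or-partial $2,500 increment; reduction = 1 × $125 = $125, leaving $6,200.
Difference: |$5,825 − $6,200| = $375.

$375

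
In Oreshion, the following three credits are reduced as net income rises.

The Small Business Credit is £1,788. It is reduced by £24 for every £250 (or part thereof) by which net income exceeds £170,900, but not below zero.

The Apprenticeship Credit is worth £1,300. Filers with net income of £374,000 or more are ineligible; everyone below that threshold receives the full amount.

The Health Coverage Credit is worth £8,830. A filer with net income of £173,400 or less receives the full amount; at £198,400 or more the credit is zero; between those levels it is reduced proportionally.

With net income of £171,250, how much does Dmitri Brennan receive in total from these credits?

Small Business Credit: income exceeds £170,900 by £350, which is 2 full-or-partial £250 increments; reduction = 2 × £24 = £48, leaving £1,740.
Apprenticeship Credit: £171,250 is below the £374,000 cutoff, so the full £1,300 applies.
Health Coverage Credit: £171,250 is at or below the £173,400 threshold, so the full £8,830 applies.
Total: £1,740 + £1,300 + £8,830 = £11,870.

£11,870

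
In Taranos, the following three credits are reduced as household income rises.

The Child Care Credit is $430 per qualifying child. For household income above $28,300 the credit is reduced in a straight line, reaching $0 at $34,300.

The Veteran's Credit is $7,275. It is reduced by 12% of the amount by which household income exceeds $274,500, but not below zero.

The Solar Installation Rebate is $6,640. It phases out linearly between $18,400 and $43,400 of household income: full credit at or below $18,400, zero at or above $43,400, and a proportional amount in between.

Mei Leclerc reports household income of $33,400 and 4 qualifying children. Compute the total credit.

Child Care Credit: base = 4 × $430 = $1,720. $33,400 is $5,100 into a $6,000 phase-out range, leaving 900/6,000 of the credit: $1,720 × 900/6,000 = $258.
Veteran's Credit: $33,400 is at or below the $274,500 threshold, so the full $7,275 applies.
Solar Installation Rebate: $33,400 is $15,000 into a $25,000 phase-out range, leaving 10,000/25,000 of the credit: $6,640 × 10,000/25,000 = $2,656.
Total: $258 + $7,275 + $2,656 = $10,189.

$10,189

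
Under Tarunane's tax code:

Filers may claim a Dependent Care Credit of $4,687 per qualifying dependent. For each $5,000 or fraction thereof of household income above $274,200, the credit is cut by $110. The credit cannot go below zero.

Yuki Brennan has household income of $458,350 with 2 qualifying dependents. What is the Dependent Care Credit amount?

Dependent Care Credit: base = 2 × $4,687 = $9,374. income exceeds $274,200 by $184,150, which is 37 full-or-partial $5,000 increments; reduction = 37 × $110 = $4,070, leaving $5,304.

$5,304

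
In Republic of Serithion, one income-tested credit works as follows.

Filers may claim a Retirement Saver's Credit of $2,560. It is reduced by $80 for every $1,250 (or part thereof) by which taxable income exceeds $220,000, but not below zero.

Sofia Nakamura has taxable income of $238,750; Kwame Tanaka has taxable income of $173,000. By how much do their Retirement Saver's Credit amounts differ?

$1,200

Sofia ($238,750): Retirement Saver's Credit: income exceeds $220,000 by $18,750, which is 15 full-or-partial $1,250 increments; reduction = 15 × $80 = $1,200, leaving $1,360.
Kwame ($173,000): Retirement Saver's Credit: $173,000 is at or below the $220,000 threshold, so the full $2,560 applies.
Difference: |$1,360 − $2,560| = $1,200.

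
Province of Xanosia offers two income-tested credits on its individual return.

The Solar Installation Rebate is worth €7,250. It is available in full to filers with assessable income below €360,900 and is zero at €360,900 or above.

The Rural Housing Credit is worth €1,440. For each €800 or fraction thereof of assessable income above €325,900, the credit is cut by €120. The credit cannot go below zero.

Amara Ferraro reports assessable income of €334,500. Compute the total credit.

€7,370

Solar Installation Rebate: €334,500 is below the €360,900 cutoff, so the full €7,250 applies.
Rural Housing Credit: income exceeds €325,900 by €8,600, which is 11 full-or-partial €800 increments; reduction = 11 × €120 = €1,320, leaving €120.
Total: €7,250 + €120 = €7,370.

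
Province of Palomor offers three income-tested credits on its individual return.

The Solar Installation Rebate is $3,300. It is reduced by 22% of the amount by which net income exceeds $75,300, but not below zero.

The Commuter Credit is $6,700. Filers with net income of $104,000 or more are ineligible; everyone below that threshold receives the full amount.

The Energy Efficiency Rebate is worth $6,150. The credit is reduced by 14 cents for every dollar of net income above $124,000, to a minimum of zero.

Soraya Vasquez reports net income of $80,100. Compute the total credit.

Solar Installation Rebate: 22% of the $4,800 excess over $75,300 is $1,056; credit = $3,300 − $1,056 = $2,244.
Commuter Credit: $80,100 is below the $104,000 cutoff, so the full $6,700 applies.
Energy Efficiency Rebate: $80,100 is at or below the $124,000 threshold, so the full $6,150 applies.
Total: $2,244 + $6,700 + $6,150 = $15,094.

$15,094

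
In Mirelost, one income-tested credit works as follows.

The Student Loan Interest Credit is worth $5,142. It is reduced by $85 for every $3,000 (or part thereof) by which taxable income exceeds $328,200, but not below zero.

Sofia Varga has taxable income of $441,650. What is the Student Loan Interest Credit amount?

$1,912

Student Loan Interest Credit: income exceeds $328,200 by $113,450, which is 38 full-or-partial $3,000 increments; reduction = 38 × $85 = $3,230, leaving $1,912.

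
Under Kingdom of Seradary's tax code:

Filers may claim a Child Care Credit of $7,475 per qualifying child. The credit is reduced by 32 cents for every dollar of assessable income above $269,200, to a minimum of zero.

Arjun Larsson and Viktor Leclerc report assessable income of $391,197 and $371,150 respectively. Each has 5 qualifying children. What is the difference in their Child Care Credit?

Arjun ($391,197): Child Care Credit: base = 5 × $7,475 = $37,375. 32% of the $121,997 excess over $269,200 is $39,039.04 ≥ base, so the credit is $0.
Viktor ($371,150): Child Care Credit: base = 5 × $7,475 = $37,375. 32% of the $101,950 excess over $269,200 is $32,624; credit = $37,375 − $32,624 = $4,751.
Difference: |$0 − $4,751| = $4,751.

$4,751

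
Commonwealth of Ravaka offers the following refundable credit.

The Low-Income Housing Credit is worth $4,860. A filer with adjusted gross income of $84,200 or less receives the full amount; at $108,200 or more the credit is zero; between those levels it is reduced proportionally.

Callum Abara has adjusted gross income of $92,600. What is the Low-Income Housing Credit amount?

$3,159

Low-Income Housing Credit: $92,600 is $8,400 into a $24,000 phase-out range, leaving 15,600/24,000 of the credit: $4,860 × 15,600/24,000 = $3,159.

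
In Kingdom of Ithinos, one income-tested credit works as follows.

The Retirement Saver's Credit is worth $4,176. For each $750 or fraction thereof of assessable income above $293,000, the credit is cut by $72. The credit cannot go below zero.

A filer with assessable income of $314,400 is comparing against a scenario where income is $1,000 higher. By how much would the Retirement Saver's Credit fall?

$72

At $314,400 — income exceeds $293,000 by $21,400, which is 29 full-or-partial $750 increments; reduction = 29 × $72 = $2,088, leaving $2,088.
At $315,400 — income exceeds $293,000 by $22,400, which is 30 full-or-partial $750 increments; reduction = 30 × $72 = $2,160, leaving $2,016.
Lost: $2,088 − $2,016 = $72.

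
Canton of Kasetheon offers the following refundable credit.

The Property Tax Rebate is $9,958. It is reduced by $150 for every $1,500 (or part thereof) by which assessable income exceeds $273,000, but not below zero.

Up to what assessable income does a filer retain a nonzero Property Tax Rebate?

After 66 increments the reduction is 66 × $150 = $9,900, leaving $58; one more increment wipes it out. Increment 66 ends at excess 66 × $1,500 = $99,000, so the highest qualifying income is $273,000 + $99,000 = $372,000.

$372,000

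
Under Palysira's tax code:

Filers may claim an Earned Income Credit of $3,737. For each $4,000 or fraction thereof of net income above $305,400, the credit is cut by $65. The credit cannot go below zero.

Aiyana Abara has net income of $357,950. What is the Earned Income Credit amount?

$2,827

Earned Income Credit: income exceeds $305,400 by $52,550, which is 14 full-or-partial $4,000 increments; reduction = 14 × $65 = $910, leaving $2,827.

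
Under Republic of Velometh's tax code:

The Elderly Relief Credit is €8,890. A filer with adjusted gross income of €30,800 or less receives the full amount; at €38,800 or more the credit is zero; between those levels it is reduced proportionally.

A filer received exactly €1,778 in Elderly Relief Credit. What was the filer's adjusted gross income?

€1,778 is 1,778/8,890 of the full €8,890, so 7,112/8,890 of the €8,000 range has been used: income = €30,800 + €8,000 × 7,112/8,890 = €37,200.

€37,200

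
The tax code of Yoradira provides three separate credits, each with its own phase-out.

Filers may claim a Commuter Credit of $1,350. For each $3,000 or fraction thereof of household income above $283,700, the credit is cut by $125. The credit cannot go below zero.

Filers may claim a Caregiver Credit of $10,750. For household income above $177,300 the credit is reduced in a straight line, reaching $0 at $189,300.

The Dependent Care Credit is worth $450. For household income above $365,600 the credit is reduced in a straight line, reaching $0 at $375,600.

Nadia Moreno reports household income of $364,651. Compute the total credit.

Commuter Credit: income exceeds $283,700 by $80,951 → 27 increments × $125 = $3,375 ≥ base, so the credit is $0.
Caregiver Credit: $364,651 is at or above $189,300, so the credit is $0.
Dependent Care Credit: $364,651 is at or below the $365,600 threshold, so the full $450 applies.
Total: $0 + $0 + $450 = $450.

$450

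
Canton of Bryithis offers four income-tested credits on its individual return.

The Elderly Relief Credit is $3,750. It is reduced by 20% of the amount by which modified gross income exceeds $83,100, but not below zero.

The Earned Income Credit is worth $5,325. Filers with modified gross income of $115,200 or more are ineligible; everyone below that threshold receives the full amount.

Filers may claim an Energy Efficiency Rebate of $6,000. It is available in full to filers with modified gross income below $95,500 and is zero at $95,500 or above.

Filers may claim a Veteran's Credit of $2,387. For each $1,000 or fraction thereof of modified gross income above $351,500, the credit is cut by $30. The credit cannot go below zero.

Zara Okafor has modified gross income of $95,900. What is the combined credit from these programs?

Elderly Relief Credit: 20% of the $12,800 excess over $83,100 is $2,560; credit = $3,750 − $2,560 = $1,190.
Earned Income Credit: $95,900 is below the $115,200 cutoff, so the full $5,325 applies.
Energy Efficiency Rebate: $95,900 meets or exceeds the $95,500 cutoff, so the credit is $0.
Veteran's Credit: $95,900 is at or below the $351,500 threshold, so the full $2,387 applies.
Total: $1,190 + $5,325 + $0 + $2,387 = $8,902.

$8,902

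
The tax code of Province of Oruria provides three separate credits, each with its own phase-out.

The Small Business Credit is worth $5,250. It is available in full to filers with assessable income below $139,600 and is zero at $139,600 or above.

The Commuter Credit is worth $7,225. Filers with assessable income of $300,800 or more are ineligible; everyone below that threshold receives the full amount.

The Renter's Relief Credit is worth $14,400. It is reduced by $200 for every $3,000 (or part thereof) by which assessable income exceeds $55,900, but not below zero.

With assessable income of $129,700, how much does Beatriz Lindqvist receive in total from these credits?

$21,875

Small Business Credit: $129,700 is below the $139,600 cutoff, so the full $5,250 applies.
Commuter Credit: $129,700 is below the $300,800 cutoff, so the full $7,225 applies.
Renter's Relief Credit: income exceeds $55,900 by $73,800, which is 25 full-or-partial $3,000 increments; reduction = 25 × $200 = $5,000, leaving $9,400.
Total: $5,250 + $7,225 + $9,400 = $21,875.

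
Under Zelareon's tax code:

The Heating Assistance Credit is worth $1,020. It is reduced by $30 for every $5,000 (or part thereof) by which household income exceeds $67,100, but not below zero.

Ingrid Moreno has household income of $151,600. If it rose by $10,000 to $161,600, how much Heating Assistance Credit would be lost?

$60

At $151,600 — income exceeds $67,100 by $84,500, which is 17 full-or-partial $5,000 increments; reduction = 17 × $30 = $510, leaving $510.
At $161,600 — income exceeds $67,100 by $94,500, which is 19 full-or-partial $5,000 increments; reduction = 19 × $30 = $570, leaving $450.
Lost: $510 − $450 = $60.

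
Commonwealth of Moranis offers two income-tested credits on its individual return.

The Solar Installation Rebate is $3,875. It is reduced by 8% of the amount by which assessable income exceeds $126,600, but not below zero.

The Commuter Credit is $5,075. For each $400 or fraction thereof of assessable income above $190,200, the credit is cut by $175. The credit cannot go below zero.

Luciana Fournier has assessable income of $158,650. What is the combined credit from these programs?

$6,386

Solar Installation Rebate: 8% of the $32,050 excess over $126,600 is $2,564; credit = $3,875 − $2,564 = $1,311.
Commuter Credit: $158,650 is at or below the $190,200 threshold, so the full $5,075 applies.
Total: $1,311 + $5,075 = $6,386.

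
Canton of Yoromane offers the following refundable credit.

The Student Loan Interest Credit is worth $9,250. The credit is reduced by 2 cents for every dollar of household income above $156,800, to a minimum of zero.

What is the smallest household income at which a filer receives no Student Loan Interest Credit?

$619,300

The credit falls by 2% of each dollar above $156,800, so it reaches zero when the excess is $9,250 / 2% = $462,500: income = $156,800 + $462,500 = $619,300.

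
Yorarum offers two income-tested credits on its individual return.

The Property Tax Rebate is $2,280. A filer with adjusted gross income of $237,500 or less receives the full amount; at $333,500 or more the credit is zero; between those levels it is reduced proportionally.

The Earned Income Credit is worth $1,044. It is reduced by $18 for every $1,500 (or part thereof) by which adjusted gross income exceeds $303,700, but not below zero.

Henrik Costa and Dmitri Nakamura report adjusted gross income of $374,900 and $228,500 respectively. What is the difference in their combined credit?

Henrik ($374,900): Property Tax Rebate: $374,900 is at or above $333,500, so the credit is $0. Earned Income Credit: income exceeds $303,700 by $71,200, which is 48 full-or-partial $1,500 increments; reduction = 48 × $18 = $864, leaving $180. total $0 + $180 = $180
Dmitri ($228,500): Property Tax Rebate: $228,500 is at or below the $237,500 threshold, so the full $2,280 applies. Earned Income Credit: $228,500 is at or below the $303,700 threshold, so the full $1,044 applies. total $2,280 + $1,044 = $3,324
Difference: |$180 − $3,324| = $3,144.

$3,144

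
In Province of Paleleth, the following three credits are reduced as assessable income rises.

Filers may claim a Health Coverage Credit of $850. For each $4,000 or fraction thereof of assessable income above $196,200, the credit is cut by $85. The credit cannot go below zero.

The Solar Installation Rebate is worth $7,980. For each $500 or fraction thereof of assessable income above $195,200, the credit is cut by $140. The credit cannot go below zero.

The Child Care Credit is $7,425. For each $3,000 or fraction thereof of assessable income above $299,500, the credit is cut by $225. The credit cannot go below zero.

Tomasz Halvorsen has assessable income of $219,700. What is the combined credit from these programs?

$8,885

Health Coverage Credit: income exceeds $196,200 by $23,500, which is 6 full-or-partial $4,000 increments; reduction = 6 × $85 = $510, leaving $340.
Solar Installation Rebate: income exceeds $195,200 by $24,500, which is 49 full-or-partial $500 increments; reduction = 49 × $140 = $6,860, leaving $1,120.
Child Care Credit: $219,700 is at or below the $299,500 threshold, so the full $7,425 applies.
Total: $340 + $1,120 + $7,425 = $8,885.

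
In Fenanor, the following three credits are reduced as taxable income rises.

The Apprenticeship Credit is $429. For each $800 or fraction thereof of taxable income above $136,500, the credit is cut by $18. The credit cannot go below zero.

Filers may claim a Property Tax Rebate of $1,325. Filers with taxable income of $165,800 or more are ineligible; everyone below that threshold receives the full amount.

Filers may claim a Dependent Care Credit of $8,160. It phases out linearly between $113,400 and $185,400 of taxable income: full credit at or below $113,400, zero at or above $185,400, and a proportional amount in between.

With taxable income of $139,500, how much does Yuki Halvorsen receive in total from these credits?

$6,884

Apprenticeship Credit: income exceeds $136,500 by $3,000, which is 4 full-or-partial $800 increments; reduction = 4 × $18 = $72, leaving $357.
Property Tax Rebate: $139,500 is below the $165,800 cutoff, so the full $1,325 applies.
Dependent Care Credit: $139,500 is $26,100 into a $72,000 phase-out range, leaving 45,900/72,000 of the credit: $8,160 × 45,900/72,000 = $5,202.
Total: $357 + $1,325 + $5,202 = $6,884.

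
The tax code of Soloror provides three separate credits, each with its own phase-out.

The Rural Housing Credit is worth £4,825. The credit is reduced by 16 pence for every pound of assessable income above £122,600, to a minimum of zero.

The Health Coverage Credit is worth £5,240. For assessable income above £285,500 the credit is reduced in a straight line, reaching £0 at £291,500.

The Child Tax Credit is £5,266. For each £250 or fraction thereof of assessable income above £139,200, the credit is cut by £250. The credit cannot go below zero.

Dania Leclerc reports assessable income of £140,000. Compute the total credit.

£11,547

Rural Housing Credit: 16% of the £17,400 excess over £122,600 is £2,784; credit = £4,825 − £2,784 = £2,041.
Health Coverage Credit: £140,000 is at or below the £285,500 threshold, so the full £5,240 applies.
Child Tax Credit: income exceeds £139,200 by £800, which is 4 full-or-partial £250 increments; reduction = 4 × £250 = £1,000, leaving £4,266.
Total: £2,041 + £5,240 + £4,266 = £11,547.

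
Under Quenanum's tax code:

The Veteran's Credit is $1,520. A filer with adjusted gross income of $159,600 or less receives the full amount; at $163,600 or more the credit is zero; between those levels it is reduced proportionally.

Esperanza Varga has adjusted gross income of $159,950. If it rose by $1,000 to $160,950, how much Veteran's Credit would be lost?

$380

At $159,950 — $159,950 is $350 into a $4,000 phase-out range, leaving 3,650/4,000 of the credit: $1,520 × 3,650/4,000 = $1,387.
At $160,950 — $160,950 is $1,350 into a $4,000 phase-out range, leaving 2,650/4,000 of the credit: $1,520 × 2,650/4,000 = $1,007.
Lost: $1,387 − $1,007 = $380.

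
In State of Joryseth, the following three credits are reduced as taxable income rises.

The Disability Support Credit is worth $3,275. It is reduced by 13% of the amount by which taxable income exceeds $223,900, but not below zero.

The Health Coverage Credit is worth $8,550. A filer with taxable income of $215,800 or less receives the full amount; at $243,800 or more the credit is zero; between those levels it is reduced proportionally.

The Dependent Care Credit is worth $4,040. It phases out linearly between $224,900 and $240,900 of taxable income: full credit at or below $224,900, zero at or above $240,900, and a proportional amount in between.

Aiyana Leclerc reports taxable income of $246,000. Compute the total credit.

$402

Disability Support Credit: 13% of the $22,100 excess over $223,900 is $2,873; credit = $3,275 − $2,873 = $402.
Health Coverage Credit: $246,000 is at or above $243,800, so the credit is $0.
Dependent Care Credit: $246,000 is at or above $240,900, so the credit is $0.
Total: $402 + $0 + $0 = $402.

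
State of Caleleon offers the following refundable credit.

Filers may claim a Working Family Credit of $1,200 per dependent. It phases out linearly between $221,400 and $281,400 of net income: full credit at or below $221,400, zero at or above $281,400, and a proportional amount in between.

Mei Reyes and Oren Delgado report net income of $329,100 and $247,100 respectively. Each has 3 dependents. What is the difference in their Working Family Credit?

$2,058

Mei ($329,100): Working Family Credit: base = 3 × $1,200 = $3,600. $329,100 is at or above $281,400, so the credit is $0.
Oren ($247,100): Working Family Credit: base = 3 × $1,200 = $3,600. $247,100 is $25,700 into a $60,000 phase-out range, leaving 34,300/60,000 of the credit: $3,600 × 34,300/60,000 = $2,058.
Difference: |$0 − $2,058| = $2,058.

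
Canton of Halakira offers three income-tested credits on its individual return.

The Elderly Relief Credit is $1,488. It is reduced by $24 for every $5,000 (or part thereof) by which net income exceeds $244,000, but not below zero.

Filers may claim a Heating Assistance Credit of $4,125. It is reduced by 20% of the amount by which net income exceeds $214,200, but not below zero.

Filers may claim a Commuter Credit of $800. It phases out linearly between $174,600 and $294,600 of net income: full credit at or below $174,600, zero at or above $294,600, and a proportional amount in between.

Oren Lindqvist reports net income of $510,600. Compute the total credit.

$192

Elderly Relief Credit: income exceeds $244,000 by $266,600, which is 54 full-or-partial $5,000 increments; reduction = 54 × $24 = $1,296, leaving $192.
Heating Assistance Credit: 20% of the $296,400 excess over $214,200 is $59,280 ≥ base, so the credit is $0.
Commuter Credit: $510,600 is at or above $294,600, so the credit is $0.
Total: $192 + $0 + $0 = $192.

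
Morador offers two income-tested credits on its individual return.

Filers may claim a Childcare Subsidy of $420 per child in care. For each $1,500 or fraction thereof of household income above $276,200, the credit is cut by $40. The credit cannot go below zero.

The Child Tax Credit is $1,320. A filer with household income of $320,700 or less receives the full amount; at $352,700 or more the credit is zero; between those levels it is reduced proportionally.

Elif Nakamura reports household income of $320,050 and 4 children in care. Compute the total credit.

$1,800

Childcare Subsidy: base = 4 × $420 = $1,680. income exceeds $276,200 by $43,850, which is 30 full-or-partial $1,500 increments; reduction = 30 × $40 = $1,200, leaving $480.
Child Tax Credit: $320,050 is at or below the $320,700 threshold, so the full $1,320 applies.
Total: $480 + $1,320 = $1,800.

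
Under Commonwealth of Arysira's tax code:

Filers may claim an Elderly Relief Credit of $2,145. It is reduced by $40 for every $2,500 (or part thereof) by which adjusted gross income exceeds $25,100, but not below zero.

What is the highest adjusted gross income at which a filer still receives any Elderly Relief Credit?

$157,600

After 53 increments the reduction is 53 × $40 = $2,120, leaving $25; one more increment wipes it out. Increment 53 ends at excess 53 × $2,500 = $132,500, so the highest qualifying income is $25,100 + $132,500 = $157,600.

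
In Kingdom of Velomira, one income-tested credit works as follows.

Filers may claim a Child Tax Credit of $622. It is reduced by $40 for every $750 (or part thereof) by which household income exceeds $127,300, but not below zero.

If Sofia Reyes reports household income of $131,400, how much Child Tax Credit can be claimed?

Child Tax Credit: income exceeds $127,300 by $4,100, which is 6 full-or-partial $750 increments; reduction = 6 × $40 = $240, leaving $382.

$382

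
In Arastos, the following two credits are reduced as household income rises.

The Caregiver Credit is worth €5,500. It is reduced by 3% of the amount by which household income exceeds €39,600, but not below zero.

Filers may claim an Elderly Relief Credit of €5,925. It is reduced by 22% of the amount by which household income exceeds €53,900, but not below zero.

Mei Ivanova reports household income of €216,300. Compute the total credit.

€199

Caregiver Credit: 3% of the €176,700 excess over €39,600 is €5,301; credit = €5,500 − €5,301 = €199.
Elderly Relief Credit: 22% of the €162,400 excess over €53,900 is €35,728 ≥ base, so the credit is €0.
Total: €199 + €0 = €199.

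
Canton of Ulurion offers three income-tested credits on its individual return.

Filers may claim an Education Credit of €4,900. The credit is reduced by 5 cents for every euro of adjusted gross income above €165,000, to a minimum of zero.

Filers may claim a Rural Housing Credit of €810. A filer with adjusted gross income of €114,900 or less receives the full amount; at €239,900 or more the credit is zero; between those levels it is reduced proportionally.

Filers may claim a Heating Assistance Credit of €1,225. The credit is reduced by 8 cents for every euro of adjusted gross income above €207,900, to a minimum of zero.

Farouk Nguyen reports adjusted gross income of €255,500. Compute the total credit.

€375

Education Credit: 5% of the €90,500 excess over €165,000 is €4,525; credit = €4,900 − €4,525 = €375.
Rural Housing Credit: €255,500 is at or above €239,900, so the credit is €0.
Heating Assistance Credit: 8% of the €47,600 excess over €207,900 is €3,808 ≥ base, so the credit is €0.
Total: €375 + €0 + €0 = €375.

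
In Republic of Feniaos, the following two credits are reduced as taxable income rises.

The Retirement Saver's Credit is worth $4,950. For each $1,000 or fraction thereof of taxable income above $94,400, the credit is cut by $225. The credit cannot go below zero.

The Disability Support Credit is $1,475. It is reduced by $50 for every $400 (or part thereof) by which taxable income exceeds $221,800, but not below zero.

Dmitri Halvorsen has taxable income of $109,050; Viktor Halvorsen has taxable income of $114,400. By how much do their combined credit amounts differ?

$1,125

Dmitri ($109,050): Retirement Saver's Credit: income exceeds $94,400 by $14,650, which is 15 full-or-partial $1,000 increments; reduction = 15 × $225 = $3,375, leaving $1,575. Disability Support Credit: $109,050 is at or below the $221,800 threshold, so the full $1,475 applies. total $1,575 + $1,475 = $3,050
Viktor ($114,400): Retirement Saver's Credit: income exceeds $94,400 by $20,000, which is 20 full-or-partial $1,000 increments; reduction = 20 × $225 = $4,500, leaving $450. Disability Support Credit: $114,400 is at or below the $221,800 threshold, so the full $1,475 applies. total $450 + $1,475 = $1,925
Difference: |$3,050 − $1,925| = $1,125.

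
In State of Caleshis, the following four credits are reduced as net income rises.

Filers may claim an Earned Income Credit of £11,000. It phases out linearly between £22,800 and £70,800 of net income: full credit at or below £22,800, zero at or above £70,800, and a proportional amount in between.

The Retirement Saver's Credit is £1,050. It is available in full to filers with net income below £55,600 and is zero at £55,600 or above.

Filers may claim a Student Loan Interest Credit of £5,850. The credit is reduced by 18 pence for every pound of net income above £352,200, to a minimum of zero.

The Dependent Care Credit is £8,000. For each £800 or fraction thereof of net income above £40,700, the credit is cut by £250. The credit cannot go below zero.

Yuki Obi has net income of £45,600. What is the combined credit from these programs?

£18,925

Earned Income Credit: £45,600 is £22,800 into a £48,000 phase-out range, leaving 25,200/48,000 of the credit: £11,000 × 25,200/48,000 = £5,775.
Retirement Saver's Credit: £45,600 is below the £55,600 cutoff, so the full £1,050 applies.
Student Loan Interest Credit: £45,600 is at or below the £352,200 threshold, so the full £5,850 applies.
Dependent Care Credit: income exceeds £40,700 by £4,900, which is 7 full-or-partial £800 increments; reduction = 7 × £250 = £1,750, leaving £6,250.
Total: £5,775 + £1,050 + £5,850 + £6,250 = £18,925.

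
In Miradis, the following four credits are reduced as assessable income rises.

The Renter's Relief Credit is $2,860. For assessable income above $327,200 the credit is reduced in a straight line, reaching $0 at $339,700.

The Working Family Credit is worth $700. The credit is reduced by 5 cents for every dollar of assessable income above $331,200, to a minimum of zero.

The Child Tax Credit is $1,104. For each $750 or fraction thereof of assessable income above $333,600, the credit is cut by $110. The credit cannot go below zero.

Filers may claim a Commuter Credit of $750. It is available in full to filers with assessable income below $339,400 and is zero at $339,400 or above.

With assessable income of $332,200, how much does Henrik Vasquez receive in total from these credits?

Renter's Relief Credit: $332,200 is $5,000 into a $12,500 phase-out range, leaving 7,500/12,500 of the credit: $2,860 × 7,500/12,500 = $1,716.
Working Family Credit: 5% of the $1,000 excess over $331,200 is $50; credit = $700 − $50 = $650.
Child Tax Credit: $332,200 is at or below the $333,600 threshold, so the full $1,104 applies.
Commuter Credit: $332,200 is below the $339,400 cutoff, so the full $750 applies.
Total: $1,716 + $650 + $1,104 + $750 = $4,220.

$4,220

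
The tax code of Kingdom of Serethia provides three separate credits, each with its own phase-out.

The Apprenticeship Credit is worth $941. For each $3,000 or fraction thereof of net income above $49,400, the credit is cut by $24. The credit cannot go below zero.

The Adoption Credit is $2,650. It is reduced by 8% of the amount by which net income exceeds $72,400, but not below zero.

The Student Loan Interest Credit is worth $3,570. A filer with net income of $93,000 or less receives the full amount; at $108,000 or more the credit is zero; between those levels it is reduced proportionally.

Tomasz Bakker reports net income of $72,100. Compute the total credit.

$6,969

Apprenticeship Credit: income exceeds $49,400 by $22,700, which is 8 full-or-partial $3,000 increments; reduction = 8 × $24 = $192, leaving $749.
Adoption Credit: $72,100 is at or below the $72,400 threshold, so the full $2,650 applies.
Student Loan Interest Credit: $72,100 is at or below the $93,000 threshold, so the full $3,570 applies.
Total: $749 + $2,650 + $3,570 = $6,969.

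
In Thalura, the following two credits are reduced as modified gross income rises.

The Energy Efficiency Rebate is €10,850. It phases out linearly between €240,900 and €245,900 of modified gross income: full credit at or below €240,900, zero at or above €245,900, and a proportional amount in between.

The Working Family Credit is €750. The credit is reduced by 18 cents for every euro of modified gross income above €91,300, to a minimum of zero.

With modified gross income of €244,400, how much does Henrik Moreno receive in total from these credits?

€3,255

Energy Efficiency Rebate: €244,400 is €3,500 into a €5,000 phase-out range, leaving 1,500/5,000 of the credit: €10,850 × 1,500/5,000 = €3,255.
Working Family Credit: 18% of the €153,100 excess over €91,300 is €27,558 ≥ base, so the credit is €0.
Total: €3,255 + €0 = €3,255.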